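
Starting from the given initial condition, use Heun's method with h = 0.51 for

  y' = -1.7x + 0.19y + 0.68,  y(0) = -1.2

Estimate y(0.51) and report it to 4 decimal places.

-1.1794

Heun: k1 = f(x_n, y_n); k2 = f(x_n + h, y_n + h·k1); y_{n+1} = y_n + (h/2)·(k1 + k2).
x=0.000000, y=-1.200000:
  k1 = f(0.000000, -1.200000) = 0.452000
  k2 = f(0.510000, -0.969480) = -0.371201
  y ← -1.200000 + (0.51/2)·(0.452000 + (-0.371201)) = -1.179396
y(0.51) ≈ -1.1794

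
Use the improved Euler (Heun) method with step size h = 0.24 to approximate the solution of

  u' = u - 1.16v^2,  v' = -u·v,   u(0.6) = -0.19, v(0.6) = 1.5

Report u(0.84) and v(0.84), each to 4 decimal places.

-0.9719, 1.6964

Heun on (u,v): k1 = f(t_n, state_n); k2 = f(t_n + h, state_n + h·k1); state_{n+1} = state_n + (h/2)·(k1 + k2).
0.600000: (-0.190000, 1.500000)
  k1 = (-2.800000, 0.285000)
  predictor → (-0.862000, 1.568400)
  k2 = (-3.715459, 1.351961)
  → (-0.971855, 1.696435)
(u(0.84), v(0.84)) ≈ (-0.9719, 1.6964)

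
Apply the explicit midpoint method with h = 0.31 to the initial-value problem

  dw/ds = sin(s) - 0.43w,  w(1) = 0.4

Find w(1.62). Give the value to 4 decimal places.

Midpoint: k1 = f(s_n, w_n); k2 = f(s_n + h/2, w_n + (h/2)·k1); w_{n+1} = w_n + h·k2.
s=1.000000, w=0.400000:
  k1 = f(1.000000, 0.400000) = 0.669471
  k2 = f(1.155000, 0.503768) = 0.698175
  w ← 0.400000 + 0.31·0.698175 = 0.616434
s=1.310000, w=0.616434:
  k1 = f(1.310000, 0.616434) = 0.701118
  k2 = f(1.465000, 0.725107) = 0.682613
  w ← 0.616434 + 0.31·0.682613 = 0.828044
w(1.62) ≈ 0.8280

0.8280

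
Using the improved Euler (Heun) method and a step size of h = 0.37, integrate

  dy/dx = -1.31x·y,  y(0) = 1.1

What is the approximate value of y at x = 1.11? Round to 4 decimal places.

Heun: k1 = f(x_n, y_n); k2 = f(x_n + h, y_n + h·k1); y_{n+1} = y_n + (h/2)·(k1 + k2).
x=0.000000, y=1.100000:
  k1 = f(0.000000, 1.100000) = 0.000000
  k2 = f(0.370000, 1.100000) = -0.533170
  y ← 1.100000 + (0.37/2)·(0.000000 + (-0.533170)) = 1.001364
x=0.370000, y=1.001364:
  k1 = f(0.370000, 1.001364) = -0.485361
  k2 = f(0.740000, 0.821780) = -0.796634
  y ← 1.001364 + (0.37/2)·(-0.485361 + (-0.796634)) = 0.764195
x=0.740000, y=0.764195:
  k1 = f(0.740000, 0.764195) = -0.740810
  k2 = f(1.110000, 0.490095) = -0.712647
  y ← 0.764195 + (0.37/2)·(-0.740810 + (-0.712647)) = 0.495305
y(1.11) ≈ 0.4953

0.4953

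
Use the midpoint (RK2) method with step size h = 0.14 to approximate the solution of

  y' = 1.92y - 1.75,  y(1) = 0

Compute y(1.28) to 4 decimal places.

Midpoint: k1 = f(x_n, y_n); k2 = f(x_n + h/2, y_n + (h/2)·k1); y_{n+1} = y_n + h·k2.
x=1.000000, y=0.000000:
  k1 = f(1.000000, 0.000000) = -1.750000
  k2 = f(1.070000, -0.122500) = -1.985200
  y ← 0.000000 + 0.14·(-1.985200) = -0.277928
x=1.140000, y=-0.277928:
  k1 = f(1.140000, -0.277928) = -2.283622
  k2 = f(1.210000, -0.437782) = -2.590541
  y ← -0.277928 + 0.14·(-2.590541) = -0.640604
y(1.28) ≈ -0.6406

-0.6406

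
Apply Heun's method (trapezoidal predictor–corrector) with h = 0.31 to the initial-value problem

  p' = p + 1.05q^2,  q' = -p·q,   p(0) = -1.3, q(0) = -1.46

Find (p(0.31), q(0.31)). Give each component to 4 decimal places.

-0.6281, -2.0746

Heun on (p,q): k1 = f(t_n, state_n); k2 = f(t_n + h, state_n + h·k1); state_{n+1} = state_n + (h/2)·(k1 + k2).
0.000000: (-1.300000, -1.460000)
  k1 = (0.938180, -1.898000)
  predictor → (-1.009164, -2.048380)
  k2 = (3.396489, -2.067152)
  → (-0.628126, -2.074599)
(p(0.31), q(0.31)) ≈ (-0.6281, -2.0746)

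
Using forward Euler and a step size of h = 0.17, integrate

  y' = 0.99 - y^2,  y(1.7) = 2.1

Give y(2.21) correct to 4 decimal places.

1.1781

Euler: y_{n+1} = y_n + h·f(t_n, y_n).
t=1.700000, y=2.100000: f=-3.420000 → y ← 2.100000 + 0.17·(-3.420000) = 1.518600
t=1.870000, y=1.518600: f=-1.316146 → y ← 1.518600 + 0.17·(-1.316146) = 1.294855
t=2.040000, y=1.294855: f=-0.686650 → y ← 1.294855 + 0.17·(-0.686650) = 1.178125
y(2.21) ≈ 1.1781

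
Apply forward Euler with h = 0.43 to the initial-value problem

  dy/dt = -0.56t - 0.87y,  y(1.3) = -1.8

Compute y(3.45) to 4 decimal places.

Euler: y_{n+1} = y_n + h·f(t_n, y_n).
t=1.300000, y=-1.800000: f=0.838000 → y ← -1.800000 + 0.43·0.838000 = -1.439660
t=1.730000, y=-1.439660: f=0.283704 → y ← -1.439660 + 0.43·0.283704 = -1.317667
t=2.160000, y=-1.317667: f=-0.063230 → y ← -1.317667 + 0.43·(-0.063230) = -1.344856
t=2.590000, y=-1.344856: f=-0.280375 → y ← -1.344856 + 0.43·(-0.280375) = -1.465417
t=3.020000, y=-1.465417: f=-0.416287 → y ← -1.465417 + 0.43·(-0.416287) = -1.644421
y(3.45) ≈ -1.6444

-1.6444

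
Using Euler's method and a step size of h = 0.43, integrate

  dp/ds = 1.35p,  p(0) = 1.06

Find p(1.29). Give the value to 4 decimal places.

4.1849

Euler: p_{n+1} = p_n + h·f(s_n, p_n).
s=0.000000, p=1.060000: f=1.431000 → p ← 1.060000 + 0.43·1.431000 = 1.675330
s=0.430000, p=1.675330: f=2.261696 → p ← 1.675330 + 0.43·2.261696 = 2.647859
s=0.860000, p=2.647859: f=3.574610 → p ← 2.647859 + 0.43·3.574610 = 4.184941
p(1.29) ≈ 4.1849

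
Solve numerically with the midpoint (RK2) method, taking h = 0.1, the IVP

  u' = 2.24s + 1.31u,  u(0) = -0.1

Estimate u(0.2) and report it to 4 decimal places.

Midpoint: k1 = f(s_n, u_n); k2 = f(s_n + h/2, u_n + (h/2)·k1); u_{n+1} = u_n + h·k2.
s=0.000000, u=-0.100000:
  k1 = f(0.000000, -0.100000) = -0.131000
  k2 = f(0.050000, -0.106550) = -0.027581
  u ← -0.100000 + 0.1·(-0.027581) = -0.102758
s=0.100000, u=-0.102758:
  k1 = f(0.100000, -0.102758) = 0.089387
  k2 = f(0.150000, -0.098289) = 0.207242
  u ← -0.102758 + 0.1·0.207242 = -0.082034
u(0.2) ≈ -0.0820

-0.0820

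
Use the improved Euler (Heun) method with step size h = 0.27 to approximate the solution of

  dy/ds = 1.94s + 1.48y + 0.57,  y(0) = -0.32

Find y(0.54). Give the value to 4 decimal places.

0.1024

Heun: k1 = f(s_n, y_n); k2 = f(s_n + h, y_n + h·k1); y_{n+1} = y_n + (h/2)·(k1 + k2).
s=0.000000, y=-0.320000:
  k1 = f(0.000000, -0.320000) = 0.096400
  k2 = f(0.270000, -0.293972) = 0.658721
  y ← -0.320000 + (0.27/2)·(0.096400 + 0.658721) = -0.218059
s=0.270000, y=-0.218059:
  k1 = f(0.270000, -0.218059) = 0.771073
  k2 = f(0.540000, -0.009869) = 1.602994
  y ← -0.218059 + (0.27/2)·(0.771073 + 1.602994) = 0.102440
y(0.54) ≈ 0.1024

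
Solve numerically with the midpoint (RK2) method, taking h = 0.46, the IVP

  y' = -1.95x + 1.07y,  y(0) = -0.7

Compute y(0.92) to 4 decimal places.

Midpoint: k1 = f(x_n, y_n); k2 = f(x_n + h/2, y_n + (h/2)·k1); y_{n+1} = y_n + h·k2.
x=0.000000, y=-0.700000:
  k1 = f(0.000000, -0.700000) = -0.749000
  k2 = f(0.230000, -0.872270) = -1.381829
  y ← -0.700000 + 0.46·(-1.381829) = -1.335641
x=0.460000, y=-1.335641:
  k1 = f(0.460000, -1.335641) = -2.326136
  k2 = f(0.690000, -1.870653) = -3.347098
  y ← -1.335641 + 0.46·(-3.347098) = -2.875307
y(0.92) ≈ -2.8753

-2.8753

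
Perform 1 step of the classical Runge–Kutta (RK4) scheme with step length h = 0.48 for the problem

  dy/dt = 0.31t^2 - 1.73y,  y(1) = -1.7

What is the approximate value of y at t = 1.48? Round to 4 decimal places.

-0.5800

RK4: k1 = f(t_n, y_n); k2 = f(t_n + h/2, y_n + (h/2)·k1); k3 = f(t_n + h/2, y_n + (h/2)·k2); k4 = f(t_n + h, y_n + h·k3); y_{n+1} = y_n + (h/6)·(k1 + 2k2 + 2k3 + k4).
t=1.000000, y=-1.700000:
  k1 = f(1.000000, -1.700000) = 3.251000
  k2 = f(1.240000, -0.919760) = 2.067841
  k3 = f(1.240000, -1.203718) = 2.559088
  k4 = f(1.480000, -0.471638) = 1.494957
  y ← -1.700000 + (0.48/6)·(k1 + 2k2 + 2k3 + k4) = -0.580015
y(1.48) ≈ -0.5800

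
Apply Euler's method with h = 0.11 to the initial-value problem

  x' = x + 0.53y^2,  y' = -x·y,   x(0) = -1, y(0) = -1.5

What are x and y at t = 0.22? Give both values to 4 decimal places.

Euler on (x,y): x_{n+1} = x_n + h·x', y_{n+1} = y_n + h·y'.
0.000000: (-1.000000, -1.500000); f=(0.192500, -1.500000) → (-0.978825, -1.665000)
0.110000: (-0.978825, -1.665000); f=(0.490454, -1.629744) → (-0.924875, -1.844272)
(x(0.22), y(0.22)) ≈ (-0.9249, -1.8443)

-0.9249, -1.8443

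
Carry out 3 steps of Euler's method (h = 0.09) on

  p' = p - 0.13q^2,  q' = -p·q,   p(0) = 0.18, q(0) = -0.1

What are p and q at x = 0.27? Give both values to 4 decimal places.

0.2327, -0.0948

Euler on (p,q): p_{n+1} = p_n + h·p', q_{n+1} = q_n + h·q'.
0.000000: (0.180000, -0.100000); f=(0.178700, 0.018000) → (0.196083, -0.098380)
0.090000: (0.196083, -0.098380); f=(0.194825, 0.019291) → (0.213617, -0.096644)
0.180000: (0.213617, -0.096644); f=(0.212403, 0.020645) → (0.232734, -0.094786)
(p(0.27), q(0.27)) ≈ (0.2327, -0.0948)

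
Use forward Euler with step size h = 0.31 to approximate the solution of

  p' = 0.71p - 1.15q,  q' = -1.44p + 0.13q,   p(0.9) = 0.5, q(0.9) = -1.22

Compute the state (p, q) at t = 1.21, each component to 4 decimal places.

1.0450, -1.4924

Euler on (p,q): p_{n+1} = p_n + h·p', q_{n+1} = q_n + h·q'.
0.900000: (0.500000, -1.220000); f=(1.758000, -0.878600) → (1.044980, -1.492366)
(p(1.21), q(1.21)) ≈ (1.0450, -1.4924)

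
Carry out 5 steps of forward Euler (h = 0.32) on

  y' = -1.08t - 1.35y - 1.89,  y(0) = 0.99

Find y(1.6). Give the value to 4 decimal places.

Euler: y_{n+1} = y_n + h·f(t_n, y_n).
t=0.000000, y=0.990000: f=-3.226500 → y ← 0.990000 + 0.32·(-3.226500) = -0.042480
t=0.320000, y=-0.042480: f=-2.178252 → y ← -0.042480 + 0.32·(-2.178252) = -0.739521
t=0.640000, y=-0.739521: f=-1.582847 → y ← -0.739521 + 0.32·(-1.582847) = -1.246032
t=0.960000, y=-1.246032: f=-1.244657 → y ← -1.246032 + 0.32·(-1.244657) = -1.644322
t=1.280000, y=-1.644322: f=-1.052565 → y ← -1.644322 + 0.32·(-1.052565) = -1.981143
y(1.6) ≈ -1.9811

-1.9811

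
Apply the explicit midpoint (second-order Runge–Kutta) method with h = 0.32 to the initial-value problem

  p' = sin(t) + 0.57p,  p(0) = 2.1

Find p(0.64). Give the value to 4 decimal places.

Midpoint: k1 = f(t_n, p_n); k2 = f(t_n + h/2, p_n + (h/2)·k1); p_{n+1} = p_n + h·k2.
t=0.000000, p=2.100000:
  k1 = f(0.000000, 2.100000) = 1.197000
  k2 = f(0.160000, 2.291520) = 1.465485
  p ← 2.100000 + 0.32·1.465485 = 2.568955
t=0.320000, p=2.568955:
  k1 = f(0.320000, 2.568955) = 1.778871
  k2 = f(0.480000, 2.853574) = 2.088317
  p ← 2.568955 + 0.32·2.088317 = 3.237216
p(0.64) ≈ 3.2372

3.2372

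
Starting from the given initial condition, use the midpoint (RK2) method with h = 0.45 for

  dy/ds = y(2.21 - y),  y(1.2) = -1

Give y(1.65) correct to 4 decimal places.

Midpoint: k1 = f(s_n, y_n); k2 = f(s_n + h/2, y_n + (h/2)·k1); y_{n+1} = y_n + h·k2.
s=1.200000, y=-1.000000:
  k1 = f(1.200000, -1.000000) = -3.210000
  k2 = f(1.425000, -1.722250) = -6.772318
  y ← -1.000000 + 0.45·(-6.772318) = -4.047543
y(1.65) ≈ -4.0475

-4.0475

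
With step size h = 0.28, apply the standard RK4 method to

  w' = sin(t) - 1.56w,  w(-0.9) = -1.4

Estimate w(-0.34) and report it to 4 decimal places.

RK4: k1 = f(t_n, w_n); k2 = f(t_n + h/2, w_n + (h/2)·k1); k3 = f(t_n + h/2, w_n + (h/2)·k2); k4 = f(t_n + h, w_n + h·k3); w_{n+1} = w_n + (h/6)·(k1 + 2k2 + 2k3 + k4).
t=-0.900000, w=-1.400000:
  k1 = f(-0.900000, -1.400000) = 1.400673
  k2 = f(-0.760000, -1.203906) = 1.189172
  k3 = f(-0.760000, -1.233516) = 1.235363
  k4 = f(-0.620000, -1.054098) = 1.063358
  w ← -1.400000 + (0.28/6)·(k1 + 2k2 + 2k3 + k4) = -1.058722
t=-0.620000, w=-1.058722:
  k1 = f(-0.620000, -1.058722) = 1.070571
  k2 = f(-0.480000, -0.908842) = 0.956014
  k3 = f(-0.480000, -0.924880) = 0.981034
  k4 = f(-0.340000, -0.784033) = 0.889604
  w ← -1.058722 + (0.28/6)·(k1 + 2k2 + 2k3 + k4) = -0.786456
w(-0.34) ≈ -0.7865

-0.7865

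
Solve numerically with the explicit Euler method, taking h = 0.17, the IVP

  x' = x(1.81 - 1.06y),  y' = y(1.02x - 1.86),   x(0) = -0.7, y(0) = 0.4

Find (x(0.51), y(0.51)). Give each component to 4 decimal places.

Euler on (x,y): x_{n+1} = x_n + h·x', y_{n+1} = y_n + h·y'.
0.000000: (-0.700000, 0.400000); f=(-0.970200, -1.029600) → (-0.864934, 0.224968)
0.170000: (-0.864934, 0.224968); f=(-1.359273, -0.616915) → (-1.096010, 0.120093)
0.340000: (-1.096010, 0.120093); f=(-1.844259, -0.357627) → (-1.409534, 0.059296)
(x(0.51), y(0.51)) ≈ (-1.4095, 0.0593)

-1.4095, 0.0593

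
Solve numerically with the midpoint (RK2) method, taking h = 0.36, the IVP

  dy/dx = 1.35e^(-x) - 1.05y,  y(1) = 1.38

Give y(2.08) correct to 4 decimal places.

0.6279

Midpoint: k1 = f(x_n, y_n); k2 = f(x_n + h/2, y_n + (h/2)·k1); y_{n+1} = y_n + h·k2.
x=1.000000, y=1.380000:
  k1 = f(1.000000, 1.380000) = -0.952363
  k2 = f(1.180000, 1.208575) = -0.854177
  y ← 1.380000 + 0.36·(-0.854177) = 1.072496
x=1.360000, y=1.072496:
  k1 = f(1.360000, 1.072496) = -0.779629
  k2 = f(1.540000, 0.932163) = -0.689357
  y ← 1.072496 + 0.36·(-0.689357) = 0.824328
x=1.720000, y=0.824328:
  k1 = f(1.720000, 0.824328) = -0.623805
  k2 = f(1.900000, 0.712043) = -0.545727
  y ← 0.824328 + 0.36·(-0.545727) = 0.627866
y(2.08) ≈ 0.6279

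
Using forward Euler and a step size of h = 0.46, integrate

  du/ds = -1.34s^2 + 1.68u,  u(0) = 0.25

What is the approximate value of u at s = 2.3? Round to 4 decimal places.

-2.1567

Euler: u_{n+1} = u_n + h·f(s_n, u_n).
s=0.000000, u=0.250000: f=0.420000 → u ← 0.250000 + 0.46·0.420000 = 0.443200
s=0.460000, u=0.443200: f=0.461032 → u ← 0.443200 + 0.46·0.461032 = 0.655275
s=0.920000, u=0.655275: f=-0.033314 → u ← 0.655275 + 0.46·(-0.033314) = 0.639950
s=1.380000, u=0.639950: f=-1.476780 → u ← 0.639950 + 0.46·(-1.476780) = -0.039369
s=1.840000, u=-0.039369: f=-4.602843 → u ← -0.039369 + 0.46·(-4.602843) = -2.156677
u(2.3) ≈ -2.1567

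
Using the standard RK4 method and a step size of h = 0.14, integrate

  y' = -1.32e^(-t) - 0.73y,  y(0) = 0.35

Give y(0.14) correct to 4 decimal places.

0.1523

RK4: k1 = f(t_n, y_n); k2 = f(t_n + h/2, y_n + (h/2)·k1); k3 = f(t_n + h/2, y_n + (h/2)·k2); k4 = f(t_n + h, y_n + h·k3); y_{n+1} = y_n + (h/6)·(k1 + 2k2 + 2k3 + k4).
t=0.000000, y=0.350000:
  k1 = f(0.000000, 0.350000) = -1.575500
  k2 = f(0.070000, 0.239715) = -1.405752
  k3 = f(0.070000, 0.251597) = -1.414426
  k4 = f(0.140000, 0.151980) = -1.258499
  y ← 0.350000 + (0.14/6)·(k1 + 2k2 + 2k3 + k4) = 0.152265
y(0.14) ≈ 0.1523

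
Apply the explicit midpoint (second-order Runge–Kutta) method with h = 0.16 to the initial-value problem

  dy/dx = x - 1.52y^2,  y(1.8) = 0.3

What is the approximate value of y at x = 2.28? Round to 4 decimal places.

Midpoint: k1 = f(x_n, y_n); k2 = f(x_n + h/2, y_n + (h/2)·k1); y_{n+1} = y_n + h·k2.
x=1.800000, y=0.300000:
  k1 = f(1.800000, 0.300000) = 1.663200
  k2 = f(1.880000, 0.433056) = 1.594943
  y ← 0.300000 + 0.16·1.594943 = 0.555191
x=1.960000, y=0.555191:
  k1 = f(1.960000, 0.555191) = 1.491480
  k2 = f(2.040000, 0.674509) = 1.348457
  y ← 0.555191 + 0.16·1.348457 = 0.770944
x=2.120000, y=0.770944:
  k1 = f(2.120000, 0.770944) = 1.216581
  k2 = f(2.200000, 0.868270) = 1.054082
  y ← 0.770944 + 0.16·1.054082 = 0.939597
y(2.28) ≈ 0.9396

0.9396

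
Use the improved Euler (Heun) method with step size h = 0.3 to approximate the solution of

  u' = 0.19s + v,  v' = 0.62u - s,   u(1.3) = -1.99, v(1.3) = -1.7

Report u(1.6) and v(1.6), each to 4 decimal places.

-2.5314, -2.5457

Heun on (u,v): k1 = f(s_n, state_n); k2 = f(s_n + h, state_n + h·k1); state_{n+1} = state_n + (h/2)·(k1 + k2).
1.300000: (-1.990000, -1.700000)
  k1 = (-1.453000, -2.533800)
  predictor → (-2.425900, -2.460140)
  k2 = (-2.156140, -3.104058)
  → (-2.531371, -2.545679)
(u(1.6), v(1.6)) ≈ (-2.5314, -2.5457)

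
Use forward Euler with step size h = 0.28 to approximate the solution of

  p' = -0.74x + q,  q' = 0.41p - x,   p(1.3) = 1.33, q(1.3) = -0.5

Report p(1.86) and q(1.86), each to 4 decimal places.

Euler on (p,q): p_{n+1} = p_n + h·p', q_{n+1} = q_n + h·q'.
1.300000: (1.330000, -0.500000); f=(-1.462000, -0.754700) → (0.920640, -0.711316)
1.580000: (0.920640, -0.711316); f=(-1.880516, -1.202538) → (0.394096, -1.048027)
(p(1.86), q(1.86)) ≈ (0.3941, -1.0480)

0.3941, -1.0480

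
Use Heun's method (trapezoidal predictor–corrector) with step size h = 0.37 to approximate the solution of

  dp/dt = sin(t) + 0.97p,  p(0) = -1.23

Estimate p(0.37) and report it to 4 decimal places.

-1.6838

Heun: k1 = f(t_n, p_n); k2 = f(t_n + h, p_n + h·k1); p_{n+1} = p_n + (h/2)·(k1 + k2).
t=0.000000, p=-1.230000:
  k1 = f(0.000000, -1.230000) = -1.193100
  k2 = f(0.370000, -1.671447) = -1.259688
  p ← -1.230000 + (0.37/2)·(-1.193100 + (-1.259688)) = -1.683766
p(0.37) ≈ -1.6838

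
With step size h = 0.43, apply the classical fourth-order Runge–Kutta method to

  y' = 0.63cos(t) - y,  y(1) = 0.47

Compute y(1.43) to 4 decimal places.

RK4: k1 = f(t_n, y_n); k2 = f(t_n + h/2, y_n + (h/2)·k1); k3 = f(t_n + h/2, y_n + (h/2)·k2); k4 = f(t_n + h, y_n + h·k3); y_{n+1} = y_n + (h/6)·(k1 + 2k2 + 2k3 + k4).
t=1.000000, y=0.470000:
  k1 = f(1.000000, 0.470000) = -0.129610
  k2 = f(1.215000, 0.442134) = -0.222682
  k3 = f(1.215000, 0.422123) = -0.202671
  k4 = f(1.430000, 0.382851) = -0.294442
  y ← 0.470000 + (0.43/6)·(k1 + 2k2 + 2k3 + k4) = 0.378642
y(1.43) ≈ 0.3786

0.3786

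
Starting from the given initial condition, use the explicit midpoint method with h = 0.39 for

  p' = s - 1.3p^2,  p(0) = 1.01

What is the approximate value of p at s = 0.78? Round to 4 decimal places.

0.7697

Midpoint: k1 = f(s_n, p_n); k2 = f(s_n + h/2, p_n + (h/2)·k1); p_{n+1} = p_n + h·k2.
s=0.000000, p=1.010000:
  k1 = f(0.000000, 1.010000) = -1.326130
  k2 = f(0.195000, 0.751405) = -0.538992
  p ← 1.010000 + 0.39·(-0.538992) = 0.799793
s=0.390000, p=0.799793:
  k1 = f(0.390000, 0.799793) = -0.441570
  k2 = f(0.585000, 0.713687) = -0.077154
  p ← 0.799793 + 0.39·(-0.077154) = 0.769703
p(0.78) ≈ 0.7697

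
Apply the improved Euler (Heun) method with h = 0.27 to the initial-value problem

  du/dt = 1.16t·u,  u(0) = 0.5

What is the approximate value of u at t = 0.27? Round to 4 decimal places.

0.5211

Heun: k1 = f(t_n, u_n); k2 = f(t_n + h, u_n + h·k1); u_{n+1} = u_n + (h/2)·(k1 + k2).
t=0.000000, u=0.500000:
  k1 = f(0.000000, 0.500000) = 0.000000
  k2 = f(0.270000, 0.500000) = 0.156600
  u ← 0.500000 + (0.27/2)·(0.000000 + 0.156600) = 0.521141
u(0.27) ≈ 0.5211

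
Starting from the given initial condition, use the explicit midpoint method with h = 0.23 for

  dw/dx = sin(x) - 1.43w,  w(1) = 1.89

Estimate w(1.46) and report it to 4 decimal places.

Midpoint: k1 = f(x_n, w_n); k2 = f(x_n + h/2, w_n + (h/2)·k1); w_{n+1} = w_n + h·k2.
x=1.000000, w=1.890000:
  k1 = f(1.000000, 1.890000) = -1.861229
  k2 = f(1.115000, 1.675959) = -1.498710
  w ← 1.890000 + 0.23·(-1.498710) = 1.545297
x=1.230000, w=1.545297:
  k1 = f(1.230000, 1.545297) = -1.267285
  k2 = f(1.345000, 1.399559) = -1.026753
  w ← 1.545297 + 0.23·(-1.026753) = 1.309143
w(1.46) ≈ 1.3091

1.3091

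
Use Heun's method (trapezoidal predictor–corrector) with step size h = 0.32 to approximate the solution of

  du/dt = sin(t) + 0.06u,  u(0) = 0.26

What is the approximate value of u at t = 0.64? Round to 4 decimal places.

0.4683

Heun: k1 = f(t_n, u_n); k2 = f(t_n + h, u_n + h·k1); u_{n+1} = u_n + (h/2)·(k1 + k2).
t=0.000000, u=0.260000:
  k1 = f(0.000000, 0.260000) = 0.015600
  k2 = f(0.320000, 0.264992) = 0.330466
  u ← 0.260000 + (0.32/2)·(0.015600 + 0.330466) = 0.315371
t=0.320000, u=0.315371:
  k1 = f(0.320000, 0.315371) = 0.333489
  k2 = f(0.640000, 0.422087) = 0.622521
  u ← 0.315371 + (0.32/2)·(0.333489 + 0.622521) = 0.468332
u(0.64) ≈ 0.4683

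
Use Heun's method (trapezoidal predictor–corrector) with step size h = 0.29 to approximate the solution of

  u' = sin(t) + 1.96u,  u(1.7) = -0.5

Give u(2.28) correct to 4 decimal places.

-0.5593

Heun: k1 = f(t_n, u_n); k2 = f(t_n + h, u_n + h·k1); u_{n+1} = u_n + (h/2)·(k1 + k2).
t=1.700000, u=-0.500000:
  k1 = f(1.700000, -0.500000) = 0.011665
  k2 = f(1.990000, -0.496617) = -0.059956
  u ← -0.500000 + (0.29/2)·(0.011665 + (-0.059956)) = -0.507002
t=1.990000, u=-0.507002:
  k1 = f(1.990000, -0.507002) = -0.080311
  k2 = f(2.280000, -0.530292) = -0.280493
  u ← -0.507002 + (0.29/2)·(-0.080311 + (-0.280493)) = -0.559319
u(2.28) ≈ -0.5593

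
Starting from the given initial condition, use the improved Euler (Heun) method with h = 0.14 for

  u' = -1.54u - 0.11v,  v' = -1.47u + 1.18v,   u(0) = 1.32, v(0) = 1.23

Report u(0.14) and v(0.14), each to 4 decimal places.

Heun on (u,v): k1 = f(t_n, state_n); k2 = f(t_n + h, state_n + h·k1); state_{n+1} = state_n + (h/2)·(k1 + k2).
0.000000: (1.320000, 1.230000)
  k1 = (-2.168100, -0.489000)
  predictor → (1.016466, 1.161540)
  k2 = (-1.693127, -0.123588)
  → (1.049714, 1.187119)
(u(0.14), v(0.14)) ≈ (1.0497, 1.1871)

1.0497, 1.1871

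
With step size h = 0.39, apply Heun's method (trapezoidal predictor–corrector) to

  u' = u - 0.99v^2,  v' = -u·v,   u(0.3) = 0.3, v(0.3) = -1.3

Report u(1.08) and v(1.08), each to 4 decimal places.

-1.2142, -1.6189

Heun on (u,v): k1 = f(s_n, state_n); k2 = f(s_n + h, state_n + h·k1); state_{n+1} = state_n + (h/2)·(k1 + k2).
0.300000: (0.300000, -1.300000)
  k1 = (-1.373100, 0.390000)
  predictor → (-0.235509, -1.147900)
  k2 = (-1.540007, -0.270341)
  → (-0.268056, -1.276666)
0.690000: (-0.268056, -1.276666)
  k1 = (-1.881634, -0.342218)
  predictor → (-1.001893, -1.410131)
  k2 = (-2.970479, -1.412801)
  → (-1.214218, -1.618895)
(u(1.08), v(1.08)) ≈ (-1.2142, -1.6189)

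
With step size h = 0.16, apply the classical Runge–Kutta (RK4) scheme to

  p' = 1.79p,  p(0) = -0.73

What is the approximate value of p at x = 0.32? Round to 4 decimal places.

-1.2944

RK4: k1 = f(x_n, p_n); k2 = f(x_n + h/2, p_n + (h/2)·k1); k3 = f(x_n + h/2, p_n + (h/2)·k2); k4 = f(x_n + h, p_n + h·k3); p_{n+1} = p_n + (h/6)·(k1 + 2k2 + 2k3 + k4).
x=0.000000, p=-0.730000:
  k1 = f(0.000000, -0.730000) = -1.306700
  k2 = f(0.080000, -0.834536) = -1.493819
  k3 = f(0.080000, -0.849506) = -1.520615
  k4 = f(0.160000, -0.973298) = -1.742204
  p ← -0.730000 + (0.16/6)·(k1 + 2k2 + 2k3 + k4) = -0.972074
x=0.160000, p=-0.972074:
  k1 = f(0.160000, -0.972074) = -1.740012
  k2 = f(0.240000, -1.111275) = -1.989182
  k3 = f(0.240000, -1.131209) = -2.024863
  k4 = f(0.320000, -1.296052) = -2.319933
  p ← -0.972074 + (0.16/6)·(k1 + 2k2 + 2k3 + k4) = -1.294422
p(0.32) ≈ -1.2944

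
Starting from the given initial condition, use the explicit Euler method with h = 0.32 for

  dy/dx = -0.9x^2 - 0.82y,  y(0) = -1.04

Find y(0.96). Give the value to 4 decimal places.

-0.5571

Euler: y_{n+1} = y_n + h·f(x_n, y_n).
x=0.000000, y=-1.040000: f=0.852800 → y ← -1.040000 + 0.32·0.852800 = -0.767104
x=0.320000, y=-0.767104: f=0.536865 → y ← -0.767104 + 0.32·0.536865 = -0.595307
x=0.640000, y=-0.595307: f=0.119512 → y ← -0.595307 + 0.32·0.119512 = -0.557063
y(0.96) ≈ -0.5571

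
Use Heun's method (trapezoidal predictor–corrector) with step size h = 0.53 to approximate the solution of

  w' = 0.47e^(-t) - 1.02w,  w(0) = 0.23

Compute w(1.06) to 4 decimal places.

0.2402

Heun: k1 = f(t_n, w_n); k2 = f(t_n + h, w_n + h·k1); w_{n+1} = w_n + (h/2)·(k1 + k2).
t=0.000000, w=0.230000:
  k1 = f(0.000000, 0.230000) = 0.235400
  k2 = f(0.530000, 0.354762) = -0.085213
  w ← 0.230000 + (0.53/2)·(0.235400 + (-0.085213)) = 0.269800
t=0.530000, w=0.269800:
  k1 = f(0.530000, 0.269800) = 0.001449
  k2 = f(1.060000, 0.270567) = -0.113145
  w ← 0.269800 + (0.53/2)·(0.001449 + (-0.113145)) = 0.240200
w(1.06) ≈ 0.2402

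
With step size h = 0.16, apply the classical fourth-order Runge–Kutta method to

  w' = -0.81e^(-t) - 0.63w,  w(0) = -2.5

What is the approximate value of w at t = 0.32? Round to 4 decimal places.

RK4: k1 = f(t_n, w_n); k2 = f(t_n + h/2, w_n + (h/2)·k1); k3 = f(t_n + h/2, w_n + (h/2)·k2); k4 = f(t_n + h, w_n + h·k3); w_{n+1} = w_n + (h/6)·(k1 + 2k2 + 2k3 + k4).
t=0.000000, w=-2.500000:
  k1 = f(0.000000, -2.500000) = 0.765000
  k2 = f(0.080000, -2.438800) = 0.788720
  k3 = f(0.080000, -2.436902) = 0.787524
  k4 = f(0.160000, -2.373996) = 0.805381
  w ← -2.500000 + (0.16/6)·(k1 + 2k2 + 2k3 + k4) = -2.374057
t=0.160000, w=-2.374057:
  k1 = f(0.160000, -2.374057) = 0.805419
  k2 = f(0.240000, -2.309623) = 0.817894
  k3 = f(0.240000, -2.308625) = 0.817265
  k4 = f(0.320000, -2.243294) = 0.825095
  w ← -2.374057 + (0.16/6)·(k1 + 2k2 + 2k3 + k4) = -2.243368
w(0.32) ≈ -2.2434

-2.2434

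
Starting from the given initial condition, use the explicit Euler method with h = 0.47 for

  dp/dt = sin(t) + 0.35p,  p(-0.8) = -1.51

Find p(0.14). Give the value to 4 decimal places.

-2.5926

Euler: p_{n+1} = p_n + h·f(t_n, p_n).
t=-0.800000, p=-1.510000: f=-1.245856 → p ← -1.510000 + 0.47·(-1.245856) = -2.095552
t=-0.330000, p=-2.095552: f=-1.057486 → p ← -2.095552 + 0.47·(-1.057486) = -2.592571
p(0.14) ≈ -2.5926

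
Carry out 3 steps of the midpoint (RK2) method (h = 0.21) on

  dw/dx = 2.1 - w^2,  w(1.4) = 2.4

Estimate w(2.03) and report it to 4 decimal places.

Midpoint: k1 = f(x_n, w_n); k2 = f(x_n + h/2, w_n + (h/2)·k1); w_{n+1} = w_n + h·k2.
x=1.400000, w=2.400000:
  k1 = f(1.400000, 2.400000) = -3.660000
  k2 = f(1.505000, 2.015700) = -1.963046
  w ← 2.400000 + 0.21·(-1.963046) = 1.987760
x=1.610000, w=1.987760:
  k1 = f(1.610000, 1.987760) = -1.851191
  k2 = f(1.715000, 1.793385) = -1.116231
  w ← 1.987760 + 0.21·(-1.116231) = 1.753352
x=1.820000, w=1.753352:
  k1 = f(1.820000, 1.753352) = -0.974243
  k2 = f(1.925000, 1.651056) = -0.625987
  w ← 1.753352 + 0.21·(-0.625987) = 1.621895
w(2.03) ≈ 1.6219

1.6219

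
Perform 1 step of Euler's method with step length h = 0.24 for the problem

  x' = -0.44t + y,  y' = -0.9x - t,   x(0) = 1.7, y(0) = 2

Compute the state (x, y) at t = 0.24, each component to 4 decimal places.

2.1800, 1.6328

Euler on (x,y): x_{n+1} = x_n + h·x', y_{n+1} = y_n + h·y'.
0.000000: (1.700000, 2.000000); f=(2.000000, -1.530000) → (2.180000, 1.632800)
(x(0.24), y(0.24)) ≈ (2.1800, 1.6328)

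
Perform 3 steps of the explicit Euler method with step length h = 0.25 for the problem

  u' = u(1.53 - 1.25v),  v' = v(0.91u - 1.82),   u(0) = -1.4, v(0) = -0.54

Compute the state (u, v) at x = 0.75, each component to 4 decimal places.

-4.2716, 0.0010

Euler on (u,v): u_{n+1} = u_n + h·u', v_{n+1} = v_n + h·v'.
0.000000: (-1.400000, -0.540000); f=(-3.087000, 1.670760) → (-2.171750, -0.122310)
0.250000: (-2.171750, -0.122310); f=(-3.654811, 0.464325) → (-3.085453, -0.006229)
0.500000: (-3.085453, -0.006229); f=(-4.744766, 0.028826) → (-4.271644, 0.000978)
(u(0.75), v(0.75)) ≈ (-4.2716, 0.0010)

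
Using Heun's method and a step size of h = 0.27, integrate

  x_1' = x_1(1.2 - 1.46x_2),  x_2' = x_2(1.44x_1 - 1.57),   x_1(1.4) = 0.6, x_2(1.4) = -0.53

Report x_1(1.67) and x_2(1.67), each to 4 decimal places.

Heun on (x_1,x_2): k1 = f(s_n, state_n); k2 = f(s_n + h, state_n + h·k1); state_{n+1} = state_n + (h/2)·(k1 + k2).
1.400000: (0.600000, -0.530000)
  k1 = (1.184280, 0.374180)
  predictor → (0.919756, -0.428971)
  k2 = (1.679748, 0.105335)
  → (0.986644, -0.465266)
(x_1(1.67), x_2(1.67)) ≈ (0.9866, -0.4653)

0.9866, -0.4653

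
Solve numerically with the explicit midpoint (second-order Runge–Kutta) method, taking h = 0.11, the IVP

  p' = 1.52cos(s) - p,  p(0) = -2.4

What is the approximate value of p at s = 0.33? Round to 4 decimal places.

-1.3085

Midpoint: k1 = f(s_n, p_n); k2 = f(s_n + h/2, p_n + (h/2)·k1); p_{n+1} = p_n + h·k2.
s=0.000000, p=-2.400000:
  k1 = f(0.000000, -2.400000) = 3.920000
  k2 = f(0.055000, -2.184400) = 3.702102
  p ← -2.400000 + 0.11·3.702102 = -1.992769
s=0.110000, p=-1.992769:
  k1 = f(0.110000, -1.992769) = 3.503582
  k2 = f(0.165000, -1.800072) = 3.299428
  p ← -1.992769 + 0.11·3.299428 = -1.629832
s=0.220000, p=-1.629832:
  k1 = f(0.220000, -1.629832) = 3.113196
  k2 = f(0.275000, -1.458606) = 2.921492
  p ← -1.629832 + 0.11·2.921492 = -1.308468
p(0.33) ≈ -1.3085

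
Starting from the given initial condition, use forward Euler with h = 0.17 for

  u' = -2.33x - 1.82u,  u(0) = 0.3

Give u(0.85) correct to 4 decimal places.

Euler: u_{n+1} = u_n + h·f(x_n, u_n).
x=0.000000, u=0.300000: f=-0.546000 → u ← 0.300000 + 0.17·(-0.546000) = 0.207180
x=0.170000, u=0.207180: f=-0.773168 → u ← 0.207180 + 0.17·(-0.773168) = 0.075742
x=0.340000, u=0.075742: f=-0.930050 → u ← 0.075742 + 0.17·(-0.930050) = -0.082367
x=0.510000, u=-0.082367: f=-1.038392 → u ← -0.082367 + 0.17·(-1.038392) = -0.258894
x=0.680000, u=-0.258894: f=-1.113214 → u ← -0.258894 + 0.17·(-1.113214) = -0.448140
u(0.85) ≈ -0.4481

-0.4481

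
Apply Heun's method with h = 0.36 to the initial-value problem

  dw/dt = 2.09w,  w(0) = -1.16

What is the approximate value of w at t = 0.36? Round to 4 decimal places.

-2.3611

Heun: k1 = f(t_n, w_n); k2 = f(t_n + h, w_n + h·k1); w_{n+1} = w_n + (h/2)·(k1 + k2).
t=0.000000, w=-1.160000:
  k1 = f(0.000000, -1.160000) = -2.424400
  k2 = f(0.360000, -2.032784) = -4.248519
  w ← -1.160000 + (0.36/2)·(-2.424400 + (-4.248519)) = -2.361125
w(0.36) ≈ -2.3611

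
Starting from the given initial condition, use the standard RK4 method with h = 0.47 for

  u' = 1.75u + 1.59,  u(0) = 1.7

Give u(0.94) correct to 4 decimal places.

12.5635

RK4: k1 = f(s_n, u_n); k2 = f(s_n + h/2, u_n + (h/2)·k1); k3 = f(s_n + h/2, u_n + (h/2)·k2); k4 = f(s_n + h, u_n + h·k3); u_{n+1} = u_n + (h/6)·(k1 + 2k2 + 2k3 + k4).
s=0.000000, u=1.700000:
  k1 = f(0.000000, 1.700000) = 4.565000
  k2 = f(0.235000, 2.772775) = 6.442356
  k3 = f(0.235000, 3.213954) = 7.214419
  k4 = f(0.470000, 5.090777) = 10.498860
  u ← 1.700000 + (0.47/6)·(k1 + 2k2 + 2k3 + k4) = 5.019564
s=0.470000, u=5.019564:
  k1 = f(0.470000, 5.019564) = 10.374237
  k2 = f(0.705000, 7.457509) = 14.640641
  k3 = f(0.705000, 8.460115) = 16.395200
  k4 = f(0.940000, 12.725308) = 23.859289
  u ← 5.019564 + (0.47/6)·(k1 + 2k2 + 2k3 + k4) = 12.563472
u(0.94) ≈ 12.5635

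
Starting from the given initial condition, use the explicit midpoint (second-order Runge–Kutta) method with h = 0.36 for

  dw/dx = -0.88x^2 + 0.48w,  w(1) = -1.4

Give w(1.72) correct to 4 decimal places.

Midpoint: k1 = f(x_n, w_n); k2 = f(x_n + h/2, w_n + (h/2)·k1); w_{n+1} = w_n + h·k2.
x=1.000000, w=-1.400000:
  k1 = f(1.000000, -1.400000) = -1.552000
  k2 = f(1.180000, -1.679360) = -2.031405
  w ← -1.400000 + 0.36·(-2.031405) = -2.131306
x=1.360000, w=-2.131306:
  k1 = f(1.360000, -2.131306) = -2.650675
  k2 = f(1.540000, -2.608427) = -3.339053
  w ← -2.131306 + 0.36·(-3.339053) = -3.333365
w(1.72) ≈ -3.3334

-3.3334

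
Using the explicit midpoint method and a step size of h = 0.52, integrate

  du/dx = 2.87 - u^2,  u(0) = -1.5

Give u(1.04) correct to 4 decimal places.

0.4597

Midpoint: k1 = f(x_n, u_n); k2 = f(x_n + h/2, u_n + (h/2)·k1); u_{n+1} = u_n + h·k2.
x=0.000000, u=-1.500000:
  k1 = f(0.000000, -1.500000) = 0.620000
  k2 = f(0.260000, -1.338800) = 1.077615
  u ← -1.500000 + 0.52·1.077615 = -0.939640
x=0.520000, u=-0.939640:
  k1 = f(0.520000, -0.939640) = 1.987076
  k2 = f(0.780000, -0.423001) = 2.691070
  u ← -0.939640 + 0.52·2.691070 = 0.459716
u(1.04) ≈ 0.4597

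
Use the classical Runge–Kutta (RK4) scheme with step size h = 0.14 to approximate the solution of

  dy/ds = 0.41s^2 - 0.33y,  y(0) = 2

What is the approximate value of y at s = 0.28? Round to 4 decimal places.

RK4: k1 = f(s_n, y_n); k2 = f(s_n + h/2, y_n + (h/2)·k1); k3 = f(s_n + h/2, y_n + (h/2)·k2); k4 = f(s_n + h, y_n + h·k3); y_{n+1} = y_n + (h/6)·(k1 + 2k2 + 2k3 + k4).
s=0.000000, y=2.000000:
  k1 = f(0.000000, 2.000000) = -0.660000
  k2 = f(0.070000, 1.953800) = -0.642745
  k3 = f(0.070000, 1.955008) = -0.643144
  k4 = f(0.140000, 1.909960) = -0.622251
  y ← 2.000000 + (0.14/6)·(k1 + 2k2 + 2k3 + k4) = 1.910073
s=0.140000, y=1.910073:
  k1 = f(0.140000, 1.910073) = -0.622288
  k2 = f(0.210000, 1.866513) = -0.597868
  k3 = f(0.210000, 1.868222) = -0.598432
  k4 = f(0.280000, 1.826292) = -0.570532
  y ← 1.910073 + (0.14/6)·(k1 + 2k2 + 2k3 + k4) = 1.826413
y(0.28) ≈ 1.8264

1.8264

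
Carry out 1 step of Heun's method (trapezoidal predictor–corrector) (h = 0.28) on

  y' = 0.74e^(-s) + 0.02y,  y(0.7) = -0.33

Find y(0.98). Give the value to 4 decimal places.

-0.2412

Heun: k1 = f(s_n, y_n); k2 = f(s_n + h, y_n + h·k1); y_{n+1} = y_n + (h/2)·(k1 + k2).
s=0.700000, y=-0.330000:
  k1 = f(0.700000, -0.330000) = 0.360873
  k2 = f(0.980000, -0.228956) = 0.273151
  y ← -0.330000 + (0.28/2)·(0.360873 + 0.273151) = -0.241237
y(0.98) ≈ -0.2412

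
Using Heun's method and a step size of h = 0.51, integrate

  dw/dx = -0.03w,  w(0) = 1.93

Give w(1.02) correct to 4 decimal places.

Heun: k1 = f(x_n, w_n); k2 = f(x_n + h, w_n + h·k1); w_{n+1} = w_n + (h/2)·(k1 + k2).
x=0.000000, w=1.930000:
  k1 = f(0.000000, 1.930000) = -0.057900
  k2 = f(0.510000, 1.900471) = -0.057014
  w ← 1.930000 + (0.51/2)·(-0.057900 + (-0.057014)) = 1.900697
x=0.510000, w=1.900697:
  k1 = f(0.510000, 1.900697) = -0.057021
  k2 = f(1.020000, 1.871616) = -0.056148
  w ← 1.900697 + (0.51/2)·(-0.057021 + (-0.056148)) = 1.871839
w(1.02) ≈ 1.8718

1.8718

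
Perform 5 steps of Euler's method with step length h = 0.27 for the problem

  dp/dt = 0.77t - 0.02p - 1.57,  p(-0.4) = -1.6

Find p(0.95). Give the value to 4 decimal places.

Euler: p_{n+1} = p_n + h·f(t_n, p_n).
t=-0.400000, p=-1.600000: f=-1.846000 → p ← -1.600000 + 0.27·(-1.846000) = -2.098420
t=-0.130000, p=-2.098420: f=-1.628132 → p ← -2.098420 + 0.27·(-1.628132) = -2.538016
t=0.140000, p=-2.538016: f=-1.411440 → p ← -2.538016 + 0.27·(-1.411440) = -2.919104
t=0.410000, p=-2.919104: f=-1.195918 → p ← -2.919104 + 0.27·(-1.195918) = -3.242002
t=0.680000, p=-3.242002: f=-0.981560 → p ← -3.242002 + 0.27·(-0.981560) = -3.507023
p(0.95) ≈ -3.5070

-3.5070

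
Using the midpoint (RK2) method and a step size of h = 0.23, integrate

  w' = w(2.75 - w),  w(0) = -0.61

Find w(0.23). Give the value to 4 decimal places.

-1.3094

Midpoint: k1 = f(t_n, w_n); k2 = f(t_n + h/2, w_n + (h/2)·k1); w_{n+1} = w_n + h·k2.
t=0.000000, w=-0.610000:
  k1 = f(0.000000, -0.610000) = -2.049600
  k2 = f(0.115000, -0.845704) = -3.040901
  w ← -0.610000 + 0.23·(-3.040901) = -1.309407
w(0.23) ≈ -1.3094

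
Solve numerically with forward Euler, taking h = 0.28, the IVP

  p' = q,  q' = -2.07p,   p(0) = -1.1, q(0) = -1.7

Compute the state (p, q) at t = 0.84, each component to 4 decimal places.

-1.9152, 0.9369

Euler on (p,q): p_{n+1} = p_n + h·p', q_{n+1} = q_n + h·q'.
0.000000: (-1.100000, -1.700000); f=(-1.700000, 2.277000) → (-1.576000, -1.062440)
0.280000: (-1.576000, -1.062440); f=(-1.062440, 3.262320) → (-1.873483, -0.148990)
0.560000: (-1.873483, -0.148990); f=(-0.148990, 3.878110) → (-1.915201, 0.936880)
(p(0.84), q(0.84)) ≈ (-1.9152, 0.9369)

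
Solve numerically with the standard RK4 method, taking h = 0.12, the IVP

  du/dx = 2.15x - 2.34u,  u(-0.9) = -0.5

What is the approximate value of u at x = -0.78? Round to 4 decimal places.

RK4: k1 = f(x_n, u_n); k2 = f(x_n + h/2, u_n + (h/2)·k1); k3 = f(x_n + h/2, u_n + (h/2)·k2); k4 = f(x_n + h, u_n + h·k3); u_{n+1} = u_n + (h/6)·(k1 + 2k2 + 2k3 + k4).
x=-0.900000, u=-0.500000:
  k1 = f(-0.900000, -0.500000) = -0.765000
  k2 = f(-0.840000, -0.545900) = -0.528594
  k3 = f(-0.840000, -0.531716) = -0.561785
  k4 = f(-0.780000, -0.567414) = -0.349251
  u ← -0.500000 + (0.12/6)·(k1 + 2k2 + 2k3 + k4) = -0.565900
u(-0.78) ≈ -0.5659

-0.5659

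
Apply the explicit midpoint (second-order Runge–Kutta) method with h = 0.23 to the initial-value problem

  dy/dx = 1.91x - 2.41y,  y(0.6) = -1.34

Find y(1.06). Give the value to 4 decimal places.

Midpoint: k1 = f(x_n, y_n); k2 = f(x_n + h/2, y_n + (h/2)·k1); y_{n+1} = y_n + h·k2.
x=0.600000, y=-1.340000:
  k1 = f(0.600000, -1.340000) = 4.375400
  k2 = f(0.715000, -0.836829) = 3.382408
  y ← -1.340000 + 0.23·3.382408 = -0.562046
x=0.830000, y=-0.562046:
  k1 = f(0.830000, -0.562046) = 2.939831
  k2 = f(0.945000, -0.223966) = 2.344707
  y ← -0.562046 + 0.23·2.344707 = -0.022764
y(1.06) ≈ -0.0228

-0.0228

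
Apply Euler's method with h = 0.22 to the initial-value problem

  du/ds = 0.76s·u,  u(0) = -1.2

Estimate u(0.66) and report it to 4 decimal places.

Euler: u_{n+1} = u_n + h·f(s_n, u_n).
s=0.000000, u=-1.200000: f=0.000000 → u ← -1.200000 + 0.22·0.000000 = -1.200000
s=0.220000, u=-1.200000: f=-0.200640 → u ← -1.200000 + 0.22·(-0.200640) = -1.244141
s=0.440000, u=-1.244141: f=-0.416041 → u ← -1.244141 + 0.22·(-0.416041) = -1.335670
u(0.66) ≈ -1.3357

-1.3357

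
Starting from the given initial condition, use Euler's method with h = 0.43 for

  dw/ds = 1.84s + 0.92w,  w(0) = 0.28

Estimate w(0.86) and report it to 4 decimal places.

Euler: w_{n+1} = w_n + h·f(s_n, w_n).
s=0.000000, w=0.280000: f=0.257600 → w ← 0.280000 + 0.43·0.257600 = 0.390768
s=0.430000, w=0.390768: f=1.150707 → w ← 0.390768 + 0.43·1.150707 = 0.885572
w(0.86) ≈ 0.8856

0.8856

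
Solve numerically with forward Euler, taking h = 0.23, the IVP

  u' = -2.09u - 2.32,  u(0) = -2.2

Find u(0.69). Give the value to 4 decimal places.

Euler: u_{n+1} = u_n + h·f(x_n, u_n).
x=0.000000, u=-2.200000: f=2.278000 → u ← -2.200000 + 0.23·2.278000 = -1.676060
x=0.230000, u=-1.676060: f=1.182965 → u ← -1.676060 + 0.23·1.182965 = -1.403978
x=0.460000, u=-1.403978: f=0.614314 → u ← -1.403978 + 0.23·0.614314 = -1.262686
u(0.69) ≈ -1.2627

-1.2627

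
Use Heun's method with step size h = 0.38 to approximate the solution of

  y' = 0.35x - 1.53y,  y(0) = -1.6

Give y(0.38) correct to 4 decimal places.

-0.9149

Heun: k1 = f(x_n, y_n); k2 = f(x_n + h, y_n + h·k1); y_{n+1} = y_n + (h/2)·(k1 + k2).
x=0.000000, y=-1.600000:
  k1 = f(0.000000, -1.600000) = 2.448000
  k2 = f(0.380000, -0.669760) = 1.157733
  y ← -1.600000 + (0.38/2)·(2.448000 + 1.157733) = -0.914911
y(0.38) ≈ -0.9149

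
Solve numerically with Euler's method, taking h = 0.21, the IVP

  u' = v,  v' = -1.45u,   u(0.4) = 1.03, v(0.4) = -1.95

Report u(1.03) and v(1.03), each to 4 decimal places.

-0.3699, -2.4968

Euler on (u,v): u_{n+1} = u_n + h·u', v_{n+1} = v_n + h·v'.
0.400000: (1.030000, -1.950000); f=(-1.950000, -1.493500) → (0.620500, -2.263635)
0.610000: (0.620500, -2.263635); f=(-2.263635, -0.899725) → (0.145137, -2.452577)
0.820000: (0.145137, -2.452577); f=(-2.452577, -0.210448) → (-0.369905, -2.496771)
(u(1.03), v(1.03)) ≈ (-0.3699, -2.4968)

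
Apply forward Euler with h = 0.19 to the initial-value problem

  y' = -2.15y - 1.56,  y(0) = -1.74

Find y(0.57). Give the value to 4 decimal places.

Euler: y_{n+1} = y_n + h·f(t_n, y_n).
t=0.000000, y=-1.740000: f=2.181000 → y ← -1.740000 + 0.19·2.181000 = -1.325610
t=0.190000, y=-1.325610: f=1.290062 → y ← -1.325610 + 0.19·1.290062 = -1.080498
t=0.380000, y=-1.080498: f=0.763071 → y ← -1.080498 + 0.19·0.763071 = -0.935515
y(0.57) ≈ -0.9355

-0.9355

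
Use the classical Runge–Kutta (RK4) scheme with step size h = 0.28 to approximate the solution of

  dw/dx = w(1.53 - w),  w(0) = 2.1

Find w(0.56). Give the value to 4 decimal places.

1.7295

RK4: k1 = f(x_n, w_n); k2 = f(x_n + h/2, w_n + (h/2)·k1); k3 = f(x_n + h/2, w_n + (h/2)·k2); k4 = f(x_n + h, w_n + h·k3); w_{n+1} = w_n + (h/6)·(k1 + 2k2 + 2k3 + k4).
x=0.000000, w=2.100000:
  k1 = f(0.000000, 2.100000) = -1.197000
  k2 = f(0.140000, 1.932420) = -0.777644
  k3 = f(0.140000, 1.991130) = -0.918169
  k4 = f(0.280000, 1.842913) = -0.576671
  w ← 2.100000 + (0.28/6)·(k1 + 2k2 + 2k3 + k4) = 1.858953
x=0.280000, w=1.858953:
  k1 = f(0.280000, 1.858953) = -0.611508
  k2 = f(0.420000, 1.773342) = -0.431528
  k3 = f(0.420000, 1.798539) = -0.482978
  k4 = f(0.560000, 1.723719) = -0.333917
  w ← 1.858953 + (0.28/6)·(k1 + 2k2 + 2k3 + k4) = 1.729479
w(0.56) ≈ 1.7295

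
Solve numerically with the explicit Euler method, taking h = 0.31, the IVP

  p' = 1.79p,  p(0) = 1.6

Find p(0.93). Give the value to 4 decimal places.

6.0149

Euler: p_{n+1} = p_n + h·f(x_n, p_n).
x=0.000000, p=1.600000: f=2.864000 → p ← 1.600000 + 0.31·2.864000 = 2.487840
x=0.310000, p=2.487840: f=4.453234 → p ← 2.487840 + 0.31·4.453234 = 3.868342
x=0.620000, p=3.868342: f=6.924333 → p ← 3.868342 + 0.31·6.924333 = 6.014886
p(0.93) ≈ 6.0149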